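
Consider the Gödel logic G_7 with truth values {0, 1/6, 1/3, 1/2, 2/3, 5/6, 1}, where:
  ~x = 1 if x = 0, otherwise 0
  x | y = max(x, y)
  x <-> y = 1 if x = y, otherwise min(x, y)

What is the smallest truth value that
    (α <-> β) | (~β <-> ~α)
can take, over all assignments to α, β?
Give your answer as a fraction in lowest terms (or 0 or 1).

0

Take α = 0, β = 1/6:
α <-> β = 0 <-> 1/6 = 0
~β = ~1/6 = 0
~α = ~0 = 1
~β <-> ~α = 0 <-> 1 = 0
(α <-> β) | (~β <-> ~α) = 0 | 0 = 0
No assignment yields a value below 0, so this is the minimum.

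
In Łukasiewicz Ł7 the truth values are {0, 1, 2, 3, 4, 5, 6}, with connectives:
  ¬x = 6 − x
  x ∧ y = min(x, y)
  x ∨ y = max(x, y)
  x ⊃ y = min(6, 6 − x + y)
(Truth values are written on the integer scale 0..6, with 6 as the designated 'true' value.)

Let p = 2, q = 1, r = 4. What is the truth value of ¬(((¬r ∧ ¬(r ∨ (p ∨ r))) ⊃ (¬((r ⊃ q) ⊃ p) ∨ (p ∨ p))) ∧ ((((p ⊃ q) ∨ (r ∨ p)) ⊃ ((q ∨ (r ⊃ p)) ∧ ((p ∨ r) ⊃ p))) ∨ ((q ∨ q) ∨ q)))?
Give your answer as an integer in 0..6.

¬r = ¬4 = 2
p ∨ r = 2 ∨ 4 = 4
r ∨ (p ∨ r) = 4 ∨ 4 = 4
¬(r ∨ (p ∨ r)) = ¬4 = 2
¬r ∧ ¬(r ∨ (p ∨ r)) = 2 ∧ 2 = 2
r ⊃ q = 4 ⊃ 1 = 3
(r ⊃ q) ⊃ p = 3 ⊃ 2 = 5
¬((r ⊃ q) ⊃ p) = ¬5 = 1
p ∨ p = 2 ∨ 2 = 2
¬((r ⊃ q) ⊃ p) ∨ (p ∨ p) = 1 ∨ 2 = 2
(¬r ∧ ¬(r ∨ (p ∨ r))) ⊃ (¬((r ⊃ q) ⊃ p) ∨ (p ∨ p)) = 2 ⊃ 2 = 6
p ⊃ q = 2 ⊃ 1 = 5
r ∨ p = 4 ∨ 2 = 4
(p ⊃ q) ∨ (r ∨ p) = 5 ∨ 4 = 5
r ⊃ p = 4 ⊃ 2 = 4
q ∨ (r ⊃ p) = 1 ∨ 4 = 4
p ∨ r = 2 ∨ 4 = 4
(p ∨ r) ⊃ p = 4 ⊃ 2 = 4
(q ∨ (r ⊃ p)) ∧ ((p ∨ r) ⊃ p) = 4 ∧ 4 = 4
((p ⊃ q) ∨ (r ∨ p)) ⊃ ((q ∨ (r ⊃ p)) ∧ ((p ∨ r) ⊃ p)) = 5 ⊃ 4 = 5
q ∨ q = 1 ∨ 1 = 1
(q ∨ q) ∨ q = 1 ∨ 1 = 1
(((p ⊃ q) ∨ (r ∨ p)) ⊃ ((q ∨ (r ⊃ p)) ∧ ((p ∨ r) ⊃ p))) ∨ ((q ∨ q) ∨ q) = 5 ∨ 1 = 5
((¬r ∧ ¬(r ∨ (p ∨ r))) ⊃ (¬((r ⊃ q) ⊃ p) ∨ (p ∨ p))) ∧ ((((p ⊃ q) ∨ (r ∨ p)) ⊃ ((q ∨ (r ⊃ p)) ∧ ((p ∨ r) ⊃ p))) ∨ ((q ∨ q) ∨ q)) = 6 ∧ 5 = 5
¬(((¬r ∧ ¬(r ∨ (p ∨ r))) ⊃ (¬((r ⊃ q) ⊃ p) ∨ (p ∨ p))) ∧ ((((p ⊃ q) ∨ (r ∨ p)) ⊃ ((q ∨ (r ⊃ p)) ∧ ((p ∨ r) ⊃ p))) ∨ ((q ∨ q) ∨ q))) = ¬5 = 1

1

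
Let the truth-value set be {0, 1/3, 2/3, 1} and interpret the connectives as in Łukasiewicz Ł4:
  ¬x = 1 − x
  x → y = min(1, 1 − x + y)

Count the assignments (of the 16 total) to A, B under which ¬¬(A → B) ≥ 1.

10

A = 0, B = 0 ↦ 1  ≥
A = 0, B = 1/3 ↦ 1  ≥
A = 0, B = 2/3 ↦ 1  ≥
A = 0, B = 1 ↦ 1  ≥
A = 1/3, B = 0 ↦ 2/3  <
A = 1/3, B = 1/3 ↦ 1  ≥
A = 1/3, B = 2/3 ↦ 1  ≥
A = 1/3, B = 1 ↦ 1  ≥
A = 2/3, B = 0 ↦ 1/3  <
A = 2/3, B = 1/3 ↦ 2/3  <
A = 2/3, B = 2/3 ↦ 1  ≥
A = 2/3, B = 1 ↦ 1  ≥
A = 1, B = 0 ↦ 0  <
A = 1, B = 1/3 ↦ 1/3  <
A = 1, B = 2/3 ↦ 2/3  <
A = 1, B = 1 ↦ 1  ≥
So 10 of the 16 assignments meet the threshold.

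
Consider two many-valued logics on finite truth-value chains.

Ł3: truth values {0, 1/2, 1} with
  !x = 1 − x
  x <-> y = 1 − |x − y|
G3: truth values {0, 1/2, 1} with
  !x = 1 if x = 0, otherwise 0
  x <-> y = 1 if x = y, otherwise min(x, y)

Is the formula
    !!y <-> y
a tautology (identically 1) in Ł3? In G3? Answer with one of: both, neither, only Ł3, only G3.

only Ł3

In Ł3: every assignment gives 1 — tautology.
In G3: at y = 1/2 the value is 1/2 — not a tautology.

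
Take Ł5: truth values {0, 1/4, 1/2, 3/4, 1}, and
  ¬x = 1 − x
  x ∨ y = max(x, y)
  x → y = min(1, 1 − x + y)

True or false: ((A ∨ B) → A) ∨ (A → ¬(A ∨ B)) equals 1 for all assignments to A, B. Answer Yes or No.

No

Counterexample: take A = 1/4, B = 1.
A ∨ B = 1/4 ∨ 1 = 1
(A ∨ B) → A = 1 → 1/4 = 1/4
A ∨ B = 1/4 ∨ 1 = 1
¬(A ∨ B) = ¬1 = 0
A → ¬(A ∨ B) = 1/4 → 0 = 3/4
((A ∨ B) → A) ∨ (A → ¬(A ∨ B)) = 1/4 ∨ 3/4 = 3/4
This gives 3/4 ≠ 1.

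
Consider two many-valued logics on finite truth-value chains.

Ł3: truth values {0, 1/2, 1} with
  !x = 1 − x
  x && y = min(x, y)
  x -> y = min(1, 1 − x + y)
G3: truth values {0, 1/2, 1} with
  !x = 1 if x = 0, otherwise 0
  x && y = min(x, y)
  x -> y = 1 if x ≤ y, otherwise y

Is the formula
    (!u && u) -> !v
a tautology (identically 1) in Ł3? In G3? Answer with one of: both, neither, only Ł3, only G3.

only G3

In Ł3: at u = 1/2, v = 1 the value is 1/2 — not a tautology.
In G3: every assignment gives 1 — tautology.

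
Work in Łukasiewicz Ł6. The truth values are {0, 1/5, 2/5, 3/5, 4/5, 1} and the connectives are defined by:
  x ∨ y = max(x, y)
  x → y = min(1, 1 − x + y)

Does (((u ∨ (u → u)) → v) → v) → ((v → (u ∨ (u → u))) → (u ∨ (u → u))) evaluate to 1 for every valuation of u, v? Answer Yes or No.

Yes

At u = 4/5, v = 2/5, for instance:
u → u = 4/5 → 4/5 = 1
u ∨ (u → u) = 4/5 ∨ 1 = 1
(u ∨ (u → u)) → v = 1 → 2/5 = 2/5
((u ∨ (u → u)) → v) → v = 2/5 → 2/5 = 1
v → (u ∨ (u → u)) = 2/5 → 1 = 1
(v → (u ∨ (u → u))) → (u ∨ (u → u)) = 1 → 1 = 1
(((u ∨ (u → u)) → v) → v) → ((v → (u ∨ (u → u))) → (u ∨ (u → u))) = 1 → 1 = 1
and checking the remaining 35 assignments likewise gives ≥ 1 in every case.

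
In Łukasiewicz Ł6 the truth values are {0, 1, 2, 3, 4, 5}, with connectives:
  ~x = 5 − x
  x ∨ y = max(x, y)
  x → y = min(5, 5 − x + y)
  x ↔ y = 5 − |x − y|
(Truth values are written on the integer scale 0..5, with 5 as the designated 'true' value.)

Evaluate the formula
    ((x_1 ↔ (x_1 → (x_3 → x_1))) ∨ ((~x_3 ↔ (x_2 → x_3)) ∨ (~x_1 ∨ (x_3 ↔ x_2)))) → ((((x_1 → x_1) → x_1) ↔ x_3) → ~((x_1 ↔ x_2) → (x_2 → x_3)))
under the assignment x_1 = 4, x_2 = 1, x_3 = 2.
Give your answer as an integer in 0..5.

3

x_3 → x_1 = 2 → 4 = 5
x_1 → (x_3 → x_1) = 4 → 5 = 5
x_1 ↔ (x_1 → (x_3 → x_1)) = 4 ↔ 5 = 4
~x_3 = ~2 = 3
x_2 → x_3 = 1 → 2 = 5
~x_3 ↔ (x_2 → x_3) = 3 ↔ 5 = 3
~x_1 = ~4 = 1
x_3 ↔ x_2 = 2 ↔ 1 = 4
~x_1 ∨ (x_3 ↔ x_2) = 1 ∨ 4 = 4
(~x_3 ↔ (x_2 → x_3)) ∨ (~x_1 ∨ (x_3 ↔ x_2)) = 3 ∨ 4 = 4
(x_1 ↔ (x_1 → (x_3 → x_1))) ∨ ((~x_3 ↔ (x_2 → x_3)) ∨ (~x_1 ∨ (x_3 ↔ x_2))) = 4 ∨ 4 = 4
x_1 → x_1 = 4 → 4 = 5
(x_1 → x_1) → x_1 = 5 → 4 = 4
((x_1 → x_1) → x_1) ↔ x_3 = 4 ↔ 2 = 3
x_1 ↔ x_2 = 4 ↔ 1 = 2
x_2 → x_3 = 1 → 2 = 5
(x_1 ↔ x_2) → (x_2 → x_3) = 2 → 5 = 5
~((x_1 ↔ x_2) → (x_2 → x_3)) = ~5 = 0
(((x_1 → x_1) → x_1) ↔ x_3) → ~((x_1 ↔ x_2) → (x_2 → x_3)) = 3 → 0 = 2
((x_1 ↔ (x_1 → (x_3 → x_1))) ∨ ((~x_3 ↔ (x_2 → x_3)) ∨ (~x_1 ∨ (x_3 ↔ x_2)))) → ((((x_1 → x_1) → x_1) ↔ x_3) → ~((x_1 ↔ x_2) → (x_2 → x_3))) = 4 → 2 = 3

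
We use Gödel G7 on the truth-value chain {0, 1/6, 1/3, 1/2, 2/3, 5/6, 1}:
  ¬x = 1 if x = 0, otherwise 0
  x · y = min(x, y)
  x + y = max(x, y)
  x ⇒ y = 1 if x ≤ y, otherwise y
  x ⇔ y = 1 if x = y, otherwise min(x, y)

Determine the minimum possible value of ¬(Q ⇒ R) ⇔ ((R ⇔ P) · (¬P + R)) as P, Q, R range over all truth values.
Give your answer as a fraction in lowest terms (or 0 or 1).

0

Take P = 0, Q = 0, R = 0:
Q ⇒ R = 0 ⇒ 0 = 1
¬(Q ⇒ R) = ¬1 = 0
R ⇔ P = 0 ⇔ 0 = 1
¬P = ¬0 = 1
¬P + R = 1 + 0 = 1
(R ⇔ P) · (¬P + R) = 1 · 1 = 1
¬(Q ⇒ R) ⇔ ((R ⇔ P) · (¬P + R)) = 0 ⇔ 1 = 0
No assignment yields a value below 0, so this is the minimum.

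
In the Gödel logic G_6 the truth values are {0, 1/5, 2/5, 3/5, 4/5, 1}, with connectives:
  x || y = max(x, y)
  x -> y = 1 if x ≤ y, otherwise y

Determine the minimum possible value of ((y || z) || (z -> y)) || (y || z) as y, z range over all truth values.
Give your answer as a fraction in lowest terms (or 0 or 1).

1/5

Take y = 0, z = 1/5:
y || z = 0 || 1/5 = 1/5
z -> y = 1/5 -> 0 = 0
(y || z) || (z -> y) = 1/5 || 0 = 1/5
y || z = 0 || 1/5 = 1/5
((y || z) || (z -> y)) || (y || z) = 1/5 || 1/5 = 1/5
No assignment yields a value below 1/5, so this is the minimum.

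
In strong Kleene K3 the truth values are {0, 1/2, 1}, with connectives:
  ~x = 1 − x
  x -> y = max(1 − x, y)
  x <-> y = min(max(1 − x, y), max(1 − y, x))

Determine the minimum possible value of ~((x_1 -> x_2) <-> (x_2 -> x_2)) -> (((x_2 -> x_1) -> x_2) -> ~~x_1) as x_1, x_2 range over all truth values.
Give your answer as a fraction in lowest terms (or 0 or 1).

1/2

Take x_1 = 0, x_2 = 1/2:
x_1 -> x_2 = 0 -> 1/2 = 1
x_2 -> x_2 = 1/2 -> 1/2 = 1/2
(x_1 -> x_2) <-> (x_2 -> x_2) = 1 <-> 1/2 = 1/2
~((x_1 -> x_2) <-> (x_2 -> x_2)) = ~1/2 = 1/2
x_2 -> x_1 = 1/2 -> 0 = 1/2
(x_2 -> x_1) -> x_2 = 1/2 -> 1/2 = 1/2
~x_1 = ~0 = 1
~~x_1 = ~1 = 0
((x_2 -> x_1) -> x_2) -> ~~x_1 = 1/2 -> 0 = 1/2
~((x_1 -> x_2) <-> (x_2 -> x_2)) -> (((x_2 -> x_1) -> x_2) -> ~~x_1) = 1/2 -> 1/2 = 1/2
No assignment yields a value below 1/2, so this is the minimum.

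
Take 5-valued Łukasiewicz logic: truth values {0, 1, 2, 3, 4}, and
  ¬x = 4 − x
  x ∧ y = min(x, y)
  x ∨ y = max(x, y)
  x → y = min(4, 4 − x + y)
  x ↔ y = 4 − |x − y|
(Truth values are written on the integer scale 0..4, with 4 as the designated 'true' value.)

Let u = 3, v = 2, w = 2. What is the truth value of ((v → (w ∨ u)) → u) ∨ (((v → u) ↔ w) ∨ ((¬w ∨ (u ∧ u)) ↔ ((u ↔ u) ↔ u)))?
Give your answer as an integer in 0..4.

4

w ∨ u = 2 ∨ 3 = 3
v → (w ∨ u) = 2 → 3 = 4
(v → (w ∨ u)) → u = 4 → 3 = 3
v → u = 2 → 3 = 4
(v → u) ↔ w = 4 ↔ 2 = 2
¬w = ¬2 = 2
u ∧ u = 3 ∧ 3 = 3
¬w ∨ (u ∧ u) = 2 ∨ 3 = 3
u ↔ u = 3 ↔ 3 = 4
(u ↔ u) ↔ u = 4 ↔ 3 = 3
(¬w ∨ (u ∧ u)) ↔ ((u ↔ u) ↔ u) = 3 ↔ 3 = 4
((v → u) ↔ w) ∨ ((¬w ∨ (u ∧ u)) ↔ ((u ↔ u) ↔ u)) = 2 ∨ 4 = 4
((v → (w ∨ u)) → u) ∨ (((v → u) ↔ w) ∨ ((¬w ∨ (u ∧ u)) ↔ ((u ↔ u) ↔ u))) = 3 ∨ 4 = 4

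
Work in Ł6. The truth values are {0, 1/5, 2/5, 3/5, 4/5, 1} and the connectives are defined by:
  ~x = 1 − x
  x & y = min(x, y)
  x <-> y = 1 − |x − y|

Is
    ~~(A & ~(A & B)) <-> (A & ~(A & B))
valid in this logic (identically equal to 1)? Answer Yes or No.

At A = 2/5, B = 1, for instance:
A & B = 2/5 & 1 = 2/5
~(A & B) = ~2/5 = 3/5
A & ~(A & B) = 2/5 & 3/5 = 2/5
~(A & ~(A & B)) = ~2/5 = 3/5
~~(A & ~(A & B)) = ~3/5 = 2/5
~~(A & ~(A & B)) <-> (A & ~(A & B)) = 2/5 <-> 2/5 = 1
and checking the remaining 35 assignments likewise gives ≥ 1 in every case.

Yes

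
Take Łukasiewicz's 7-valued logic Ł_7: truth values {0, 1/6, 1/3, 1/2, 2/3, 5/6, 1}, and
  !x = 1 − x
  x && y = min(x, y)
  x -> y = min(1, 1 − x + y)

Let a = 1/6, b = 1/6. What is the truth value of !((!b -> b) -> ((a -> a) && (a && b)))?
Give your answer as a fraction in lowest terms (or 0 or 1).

1/6

!b = !1/6 = 5/6
!b -> b = 5/6 -> 1/6 = 1/3
a -> a = 1/6 -> 1/6 = 1
a && b = 1/6 && 1/6 = 1/6
(a -> a) && (a && b) = 1 && 1/6 = 1/6
(!b -> b) -> ((a -> a) && (a && b)) = 1/3 -> 1/6 = 5/6
!((!b -> b) -> ((a -> a) && (a && b))) = !5/6 = 1/6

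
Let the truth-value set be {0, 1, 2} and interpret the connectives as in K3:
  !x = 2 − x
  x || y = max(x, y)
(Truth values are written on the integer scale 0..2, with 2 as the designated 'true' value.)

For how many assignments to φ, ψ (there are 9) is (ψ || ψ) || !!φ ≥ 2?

φ = 0, ψ = 0 ↦ 0  <
φ = 0, ψ = 1 ↦ 1  <
φ = 0, ψ = 2 ↦ 2  ≥
φ = 1, ψ = 0 ↦ 1  <
φ = 1, ψ = 1 ↦ 1  <
φ = 1, ψ = 2 ↦ 2  ≥
φ = 2, ψ = 0 ↦ 2  ≥
φ = 2, ψ = 1 ↦ 2  ≥
φ = 2, ψ = 2 ↦ 2  ≥
So 5 of the 9 assignments meet the threshold.

5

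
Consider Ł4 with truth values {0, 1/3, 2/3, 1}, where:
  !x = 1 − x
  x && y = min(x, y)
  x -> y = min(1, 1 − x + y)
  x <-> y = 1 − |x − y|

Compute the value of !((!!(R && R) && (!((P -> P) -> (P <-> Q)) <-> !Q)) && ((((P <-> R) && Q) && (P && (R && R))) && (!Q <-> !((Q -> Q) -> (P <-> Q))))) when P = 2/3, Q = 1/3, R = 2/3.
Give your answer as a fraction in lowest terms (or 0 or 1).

R && R = 2/3 && 2/3 = 2/3
!(R && R) = !2/3 = 1/3
!!(R && R) = !1/3 = 2/3
P -> P = 2/3 -> 2/3 = 1
P <-> Q = 2/3 <-> 1/3 = 2/3
(P -> P) -> (P <-> Q) = 1 -> 2/3 = 2/3
!((P -> P) -> (P <-> Q)) = !2/3 = 1/3
!Q = !1/3 = 2/3
!((P -> P) -> (P <-> Q)) <-> !Q = 1/3 <-> 2/3 = 2/3
!!(R && R) && (!((P -> P) -> (P <-> Q)) <-> !Q) = 2/3 && 2/3 = 2/3
P <-> R = 2/3 <-> 2/3 = 1
(P <-> R) && Q = 1 && 1/3 = 1/3
R && R = 2/3 && 2/3 = 2/3
P && (R && R) = 2/3 && 2/3 = 2/3
((P <-> R) && Q) && (P && (R && R)) = 1/3 && 2/3 = 1/3
!Q = !1/3 = 2/3
Q -> Q = 1/3 -> 1/3 = 1
P <-> Q = 2/3 <-> 1/3 = 2/3
(Q -> Q) -> (P <-> Q) = 1 -> 2/3 = 2/3
!((Q -> Q) -> (P <-> Q)) = !2/3 = 1/3
!Q <-> !((Q -> Q) -> (P <-> Q)) = 2/3 <-> 1/3 = 2/3
(((P <-> R) && Q) && (P && (R && R))) && (!Q <-> !((Q -> Q) -> (P <-> Q))) = 1/3 && 2/3 = 1/3
(!!(R && R) && (!((P -> P) -> (P <-> Q)) <-> !Q)) && ((((P <-> R) && Q) && (P && (R && R))) && (!Q <-> !((Q -> Q) -> (P <-> Q)))) = 2/3 && 1/3 = 1/3
!((!!(R && R) && (!((P -> P) -> (P <-> Q)) <-> !Q)) && ((((P <-> R) && Q) && (P && (R && R))) && (!Q <-> !((Q -> Q) -> (P <-> Q))))) = !1/3 = 2/3

2/3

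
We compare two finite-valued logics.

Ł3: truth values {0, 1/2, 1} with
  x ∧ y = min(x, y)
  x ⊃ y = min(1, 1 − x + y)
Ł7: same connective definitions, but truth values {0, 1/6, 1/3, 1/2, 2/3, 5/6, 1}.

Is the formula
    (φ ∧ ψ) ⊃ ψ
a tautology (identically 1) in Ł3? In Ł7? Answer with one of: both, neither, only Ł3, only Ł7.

In Ł3: every assignment gives 1 — tautology.
In Ł7: every assignment gives 1 — tautology.

both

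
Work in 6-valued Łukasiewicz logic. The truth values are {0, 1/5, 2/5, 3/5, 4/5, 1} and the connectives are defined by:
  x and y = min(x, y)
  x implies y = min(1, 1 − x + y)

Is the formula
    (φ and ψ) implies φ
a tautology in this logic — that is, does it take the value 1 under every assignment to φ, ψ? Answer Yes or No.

At φ = 3/5, ψ = 0, for instance:
φ and ψ = 3/5 and 0 = 0
(φ and ψ) implies φ = 0 implies 3/5 = 1
and checking the remaining 35 assignments likewise gives ≥ 1 in every case.

Yes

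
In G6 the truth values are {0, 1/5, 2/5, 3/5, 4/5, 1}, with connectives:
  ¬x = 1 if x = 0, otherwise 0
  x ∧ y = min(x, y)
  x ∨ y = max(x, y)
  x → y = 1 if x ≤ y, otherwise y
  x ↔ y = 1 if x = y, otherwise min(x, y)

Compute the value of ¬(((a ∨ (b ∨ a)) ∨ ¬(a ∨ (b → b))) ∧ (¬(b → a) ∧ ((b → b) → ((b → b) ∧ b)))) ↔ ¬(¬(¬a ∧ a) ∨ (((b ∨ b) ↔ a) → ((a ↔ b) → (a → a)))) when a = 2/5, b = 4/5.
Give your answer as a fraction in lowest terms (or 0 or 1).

0

b ∨ a = 4/5 ∨ 2/5 = 4/5
a ∨ (b ∨ a) = 2/5 ∨ 4/5 = 4/5
b → b = 4/5 → 4/5 = 1
a ∨ (b → b) = 2/5 ∨ 1 = 1
¬(a ∨ (b → b)) = ¬1 = 0
(a ∨ (b ∨ a)) ∨ ¬(a ∨ (b → b)) = 4/5 ∨ 0 = 4/5
b → a = 4/5 → 2/5 = 2/5
¬(b → a) = ¬2/5 = 0
b → b = 4/5 → 4/5 = 1
b → b = 4/5 → 4/5 = 1
(b → b) ∧ b = 1 ∧ 4/5 = 4/5
(b → b) → ((b → b) ∧ b) = 1 → 4/5 = 4/5
¬(b → a) ∧ ((b → b) → ((b → b) ∧ b)) = 0 ∧ 4/5 = 0
((a ∨ (b ∨ a)) ∨ ¬(a ∨ (b → b))) ∧ (¬(b → a) ∧ ((b → b) → ((b → b) ∧ b))) = 4/5 ∧ 0 = 0
¬(((a ∨ (b ∨ a)) ∨ ¬(a ∨ (b → b))) ∧ (¬(b → a) ∧ ((b → b) → ((b → b) ∧ b)))) = ¬0 = 1
¬a = ¬2/5 = 0
¬a ∧ a = 0 ∧ 2/5 = 0
¬(¬a ∧ a) = ¬0 = 1
b ∨ b = 4/5 ∨ 4/5 = 4/5
(b ∨ b) ↔ a = 4/5 ↔ 2/5 = 2/5
a ↔ b = 2/5 ↔ 4/5 = 2/5
a → a = 2/5 → 2/5 = 1
(a ↔ b) → (a → a) = 2/5 → 1 = 1
((b ∨ b) ↔ a) → ((a ↔ b) → (a → a)) = 2/5 → 1 = 1
¬(¬a ∧ a) ∨ (((b ∨ b) ↔ a) → ((a ↔ b) → (a → a))) = 1 ∨ 1 = 1
¬(¬(¬a ∧ a) ∨ (((b ∨ b) ↔ a) → ((a ↔ b) → (a → a)))) = ¬1 = 0
¬(((a ∨ (b ∨ a)) ∨ ¬(a ∨ (b → b))) ∧ (¬(b → a) ∧ ((b → b) → ((b → b) ∧ b)))) ↔ ¬(¬(¬a ∧ a) ∨ (((b ∨ b) ↔ a) → ((a ↔ b) → (a → a)))) = 1 ↔ 0 = 0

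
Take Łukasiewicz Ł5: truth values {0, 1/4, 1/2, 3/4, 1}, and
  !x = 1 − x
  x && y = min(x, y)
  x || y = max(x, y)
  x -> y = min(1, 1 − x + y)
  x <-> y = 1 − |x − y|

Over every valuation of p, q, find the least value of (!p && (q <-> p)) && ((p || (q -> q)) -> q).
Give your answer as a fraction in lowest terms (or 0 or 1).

0

Take p = 0, q = 0:
!p = !0 = 1
q <-> p = 0 <-> 0 = 1
!p && (q <-> p) = 1 && 1 = 1
q -> q = 0 -> 0 = 1
p || (q -> q) = 0 || 1 = 1
(p || (q -> q)) -> q = 1 -> 0 = 0
(!p && (q <-> p)) && ((p || (q -> q)) -> q) = 1 && 0 = 0
No assignment yields a value below 0, so this is the minimum.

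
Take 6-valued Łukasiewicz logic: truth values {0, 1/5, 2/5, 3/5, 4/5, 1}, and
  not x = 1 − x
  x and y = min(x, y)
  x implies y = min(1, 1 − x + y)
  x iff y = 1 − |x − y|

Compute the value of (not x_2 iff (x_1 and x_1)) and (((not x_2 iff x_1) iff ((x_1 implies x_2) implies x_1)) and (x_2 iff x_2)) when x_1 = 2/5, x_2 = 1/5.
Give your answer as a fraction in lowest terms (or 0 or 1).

not x_2 = not 1/5 = 4/5
x_1 and x_1 = 2/5 and 2/5 = 2/5
not x_2 iff (x_1 and x_1) = 4/5 iff 2/5 = 3/5
not x_2 = not 1/5 = 4/5
not x_2 iff x_1 = 4/5 iff 2/5 = 3/5
x_1 implies x_2 = 2/5 implies 1/5 = 4/5
(x_1 implies x_2) implies x_1 = 4/5 implies 2/5 = 3/5
(not x_2 iff x_1) iff ((x_1 implies x_2) implies x_1) = 3/5 iff 3/5 = 1
x_2 iff x_2 = 1/5 iff 1/5 = 1
((not x_2 iff x_1) iff ((x_1 implies x_2) implies x_1)) and (x_2 iff x_2) = 1 and 1 = 1
(not x_2 iff (x_1 and x_1)) and (((not x_2 iff x_1) iff ((x_1 implies x_2) implies x_1)) and (x_2 iff x_2)) = 3/5 and 1 = 3/5

3/5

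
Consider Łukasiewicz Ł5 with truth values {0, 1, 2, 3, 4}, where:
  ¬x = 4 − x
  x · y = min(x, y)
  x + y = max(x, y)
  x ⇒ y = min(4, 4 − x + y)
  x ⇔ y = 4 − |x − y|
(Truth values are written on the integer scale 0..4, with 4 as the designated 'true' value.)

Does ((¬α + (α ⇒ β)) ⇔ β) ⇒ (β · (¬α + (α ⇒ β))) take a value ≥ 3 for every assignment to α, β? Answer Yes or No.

No

Counterexample: take α = 2, β = 0.
¬α = ¬2 = 2
α ⇒ β = 2 ⇒ 0 = 2
¬α + (α ⇒ β) = 2 + 2 = 2
(¬α + (α ⇒ β)) ⇔ β = 2 ⇔ 0 = 2
¬α = ¬2 = 2
α ⇒ β = 2 ⇒ 0 = 2
¬α + (α ⇒ β) = 2 + 2 = 2
β · (¬α + (α ⇒ β)) = 0 · 2 = 0
((¬α + (α ⇒ β)) ⇔ β) ⇒ (β · (¬α + (α ⇒ β))) = 2 ⇒ 0 = 2
This gives 2, which is below 3.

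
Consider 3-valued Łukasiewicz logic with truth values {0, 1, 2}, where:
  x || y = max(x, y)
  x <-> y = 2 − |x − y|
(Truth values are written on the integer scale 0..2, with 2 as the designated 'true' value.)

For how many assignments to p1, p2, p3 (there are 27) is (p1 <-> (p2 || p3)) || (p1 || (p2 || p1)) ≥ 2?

value 2: 19 assignments (counts)
value 1: 7 assignments
value 0: 1 assignment
So 19 of the 27 assignments meet the threshold.

19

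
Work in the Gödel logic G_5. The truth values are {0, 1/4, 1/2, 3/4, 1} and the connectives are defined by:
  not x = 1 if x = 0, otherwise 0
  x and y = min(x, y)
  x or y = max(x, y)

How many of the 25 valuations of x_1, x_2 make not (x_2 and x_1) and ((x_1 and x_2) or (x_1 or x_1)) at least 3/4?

2

value 1: 1 assignment (counts)
value 3/4: 1 assignment (counts)
value 1/2: 1 assignment
value 1/4: 1 assignment
value 0: 21 assignments
So 2 of the 25 assignments meet the threshold.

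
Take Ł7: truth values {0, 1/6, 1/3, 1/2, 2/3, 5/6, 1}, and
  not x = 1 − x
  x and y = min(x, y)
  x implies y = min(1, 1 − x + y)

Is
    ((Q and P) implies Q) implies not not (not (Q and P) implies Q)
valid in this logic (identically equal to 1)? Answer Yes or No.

Counterexample: take P = 0, Q = 0.
Q and P = 0 and 0 = 0
(Q and P) implies Q = 0 implies 0 = 1
Q and P = 0 and 0 = 0
not (Q and P) = not 0 = 1
not (Q and P) implies Q = 1 implies 0 = 0
not (not (Q and P) implies Q) = not 0 = 1
not not (not (Q and P) implies Q) = not 1 = 0
((Q and P) implies Q) implies not not (not (Q and P) implies Q) = 1 implies 0 = 0
This gives 0 ≠ 1.

No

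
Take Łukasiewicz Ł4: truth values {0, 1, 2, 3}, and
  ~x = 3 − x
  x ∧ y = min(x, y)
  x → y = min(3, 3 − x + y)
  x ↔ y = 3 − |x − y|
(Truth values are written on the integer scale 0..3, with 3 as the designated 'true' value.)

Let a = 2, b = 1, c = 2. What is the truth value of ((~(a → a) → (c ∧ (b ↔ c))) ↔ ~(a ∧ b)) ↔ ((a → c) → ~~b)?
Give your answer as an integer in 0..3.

2

a → a = 2 → 2 = 3
~(a → a) = ~3 = 0
b ↔ c = 1 ↔ 2 = 2
c ∧ (b ↔ c) = 2 ∧ 2 = 2
~(a → a) → (c ∧ (b ↔ c)) = 0 → 2 = 3
a ∧ b = 2 ∧ 1 = 1
~(a ∧ b) = ~1 = 2
(~(a → a) → (c ∧ (b ↔ c))) ↔ ~(a ∧ b) = 3 ↔ 2 = 2
a → c = 2 → 2 = 3
~b = ~1 = 2
~~b = ~2 = 1
(a → c) → ~~b = 3 → 1 = 1
((~(a → a) → (c ∧ (b ↔ c))) ↔ ~(a ∧ b)) ↔ ((a → c) → ~~b) = 2 ↔ 1 = 2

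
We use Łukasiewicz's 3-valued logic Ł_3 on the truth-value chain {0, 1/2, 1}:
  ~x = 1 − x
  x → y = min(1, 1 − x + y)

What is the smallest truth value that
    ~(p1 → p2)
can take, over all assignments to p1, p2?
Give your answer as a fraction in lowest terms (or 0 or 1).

0

Take p1 = 0, p2 = 0:
p1 → p2 = 0 → 0 = 1
~(p1 → p2) = ~1 = 0
No assignment yields a value below 0, so this is the minimum.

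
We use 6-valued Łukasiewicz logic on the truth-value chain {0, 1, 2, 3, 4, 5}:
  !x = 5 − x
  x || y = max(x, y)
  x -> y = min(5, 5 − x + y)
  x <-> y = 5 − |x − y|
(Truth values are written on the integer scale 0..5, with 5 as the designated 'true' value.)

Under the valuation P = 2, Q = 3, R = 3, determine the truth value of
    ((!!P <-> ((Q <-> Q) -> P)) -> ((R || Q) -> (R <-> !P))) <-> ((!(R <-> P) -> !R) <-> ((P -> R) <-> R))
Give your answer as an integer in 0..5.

3

!P = !2 = 3
!!P = !3 = 2
Q <-> Q = 3 <-> 3 = 5
(Q <-> Q) -> P = 5 -> 2 = 2
!!P <-> ((Q <-> Q) -> P) = 2 <-> 2 = 5
R || Q = 3 || 3 = 3
!P = !2 = 3
R <-> !P = 3 <-> 3 = 5
(R || Q) -> (R <-> !P) = 3 -> 5 = 5
(!!P <-> ((Q <-> Q) -> P)) -> ((R || Q) -> (R <-> !P)) = 5 -> 5 = 5
R <-> P = 3 <-> 2 = 4
!(R <-> P) = !4 = 1
!R = !3 = 2
!(R <-> P) -> !R = 1 -> 2 = 5
P -> R = 2 -> 3 = 5
(P -> R) <-> R = 5 <-> 3 = 3
(!(R <-> P) -> !R) <-> ((P -> R) <-> R) = 5 <-> 3 = 3
((!!P <-> ((Q <-> Q) -> P)) -> ((R || Q) -> (R <-> !P))) <-> ((!(R <-> P) -> !R) <-> ((P -> R) <-> R)) = 5 <-> 3 = 3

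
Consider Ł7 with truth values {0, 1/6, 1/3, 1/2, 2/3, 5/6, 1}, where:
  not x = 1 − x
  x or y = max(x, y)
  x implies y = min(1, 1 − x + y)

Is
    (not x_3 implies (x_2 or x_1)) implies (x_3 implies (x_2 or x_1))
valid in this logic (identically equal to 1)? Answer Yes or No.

No

Counterexample: take x_1 = 0, x_2 = 0, x_3 = 2/3.
not x_3 = not 2/3 = 1/3
x_2 or x_1 = 0 or 0 = 0
not x_3 implies (x_2 or x_1) = 1/3 implies 0 = 2/3
x_2 or x_1 = 0 or 0 = 0
x_3 implies (x_2 or x_1) = 2/3 implies 0 = 1/3
(not x_3 implies (x_2 or x_1)) implies (x_3 implies (x_2 or x_1)) = 2/3 implies 1/3 = 2/3
This gives 2/3 ≠ 1.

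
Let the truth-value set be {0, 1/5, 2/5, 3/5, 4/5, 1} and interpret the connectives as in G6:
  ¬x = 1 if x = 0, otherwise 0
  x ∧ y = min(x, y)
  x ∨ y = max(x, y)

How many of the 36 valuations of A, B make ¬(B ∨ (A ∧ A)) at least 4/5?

value 1: 1 assignment (counts)
value 0: 35 assignments
So 1 of the 36 assignments meets the threshold.

1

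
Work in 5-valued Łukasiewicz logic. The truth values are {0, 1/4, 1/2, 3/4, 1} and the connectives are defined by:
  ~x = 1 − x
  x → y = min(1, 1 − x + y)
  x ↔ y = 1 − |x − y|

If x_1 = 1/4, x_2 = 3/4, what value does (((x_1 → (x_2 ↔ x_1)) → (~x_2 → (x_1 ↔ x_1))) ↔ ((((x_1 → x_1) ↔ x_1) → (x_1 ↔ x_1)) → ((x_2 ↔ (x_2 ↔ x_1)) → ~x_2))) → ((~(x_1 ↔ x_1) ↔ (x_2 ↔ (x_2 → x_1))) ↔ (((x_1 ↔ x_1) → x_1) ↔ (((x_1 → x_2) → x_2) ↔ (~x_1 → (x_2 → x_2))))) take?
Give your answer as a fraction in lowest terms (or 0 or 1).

1

x_2 ↔ x_1 = 3/4 ↔ 1/4 = 1/2
x_1 → (x_2 ↔ x_1) = 1/4 → 1/2 = 1
~x_2 = ~3/4 = 1/4
x_1 ↔ x_1 = 1/4 ↔ 1/4 = 1
~x_2 → (x_1 ↔ x_1) = 1/4 → 1 = 1
(x_1 → (x_2 ↔ x_1)) → (~x_2 → (x_1 ↔ x_1)) = 1 → 1 = 1
x_1 → x_1 = 1/4 → 1/4 = 1
(x_1 → x_1) ↔ x_1 = 1 ↔ 1/4 = 1/4
x_1 ↔ x_1 = 1/4 ↔ 1/4 = 1
((x_1 → x_1) ↔ x_1) → (x_1 ↔ x_1) = 1/4 → 1 = 1
x_2 ↔ x_1 = 3/4 ↔ 1/4 = 1/2
x_2 ↔ (x_2 ↔ x_1) = 3/4 ↔ 1/2 = 3/4
~x_2 = ~3/4 = 1/4
(x_2 ↔ (x_2 ↔ x_1)) → ~x_2 = 3/4 → 1/4 = 1/2
(((x_1 → x_1) ↔ x_1) → (x_1 ↔ x_1)) → ((x_2 ↔ (x_2 ↔ x_1)) → ~x_2) = 1 → 1/2 = 1/2
((x_1 → (x_2 ↔ x_1)) → (~x_2 → (x_1 ↔ x_1))) ↔ ((((x_1 → x_1) ↔ x_1) → (x_1 ↔ x_1)) → ((x_2 ↔ (x_2 ↔ x_1)) → ~x_2)) = 1 ↔ 1/2 = 1/2
x_1 ↔ x_1 = 1/4 ↔ 1/4 = 1
~(x_1 ↔ x_1) = ~1 = 0
x_2 → x_1 = 3/4 → 1/4 = 1/2
x_2 ↔ (x_2 → x_1) = 3/4 ↔ 1/2 = 3/4
~(x_1 ↔ x_1) ↔ (x_2 ↔ (x_2 → x_1)) = 0 ↔ 3/4 = 1/4
x_1 ↔ x_1 = 1/4 ↔ 1/4 = 1
(x_1 ↔ x_1) → x_1 = 1 → 1/4 = 1/4
x_1 → x_2 = 1/4 → 3/4 = 1
(x_1 → x_2) → x_2 = 1 → 3/4 = 3/4
~x_1 = ~1/4 = 3/4
x_2 → x_2 = 3/4 → 3/4 = 1
~x_1 → (x_2 → x_2) = 3/4 → 1 = 1
((x_1 → x_2) → x_2) ↔ (~x_1 → (x_2 → x_2)) = 3/4 ↔ 1 = 3/4
((x_1 ↔ x_1) → x_1) ↔ (((x_1 → x_2) → x_2) ↔ (~x_1 → (x_2 → x_2))) = 1/4 ↔ 3/4 = 1/2
(~(x_1 ↔ x_1) ↔ (x_2 ↔ (x_2 → x_1))) ↔ (((x_1 ↔ x_1) → x_1) ↔ (((x_1 → x_2) → x_2) ↔ (~x_1 → (x_2 → x_2)))) = 1/4 ↔ 1/2 = 3/4
(((x_1 → (x_2 ↔ x_1)) → (~x_2 → (x_1 ↔ x_1))) ↔ ((((x_1 → x_1) ↔ x_1) → (x_1 ↔ x_1)) → ((x_2 ↔ (x_2 ↔ x_1)) → ~x_2))) → ((~(x_1 ↔ x_1) ↔ (x_2 ↔ (x_2 → x_1))) ↔ (((x_1 ↔ x_1) → x_1) ↔ (((x_1 → x_2) → x_2) ↔ (~x_1 → (x_2 → x_2))))) = 1/2 → 3/4 = 1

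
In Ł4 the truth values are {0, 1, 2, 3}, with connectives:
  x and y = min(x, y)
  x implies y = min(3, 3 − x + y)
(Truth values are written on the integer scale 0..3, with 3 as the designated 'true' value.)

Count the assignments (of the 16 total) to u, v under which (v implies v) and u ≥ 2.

u = 0, v = 0 ↦ 0  <
u = 0, v = 1 ↦ 0  <
u = 0, v = 2 ↦ 0  <
u = 0, v = 3 ↦ 0  <
u = 1, v = 0 ↦ 1  <
u = 1, v = 1 ↦ 1  <
u = 1, v = 2 ↦ 1  <
u = 1, v = 3 ↦ 1  <
u = 2, v = 0 ↦ 2  ≥
u = 2, v = 1 ↦ 2  ≥
u = 2, v = 2 ↦ 2  ≥
u = 2, v = 3 ↦ 2  ≥
u = 3, v = 0 ↦ 3  ≥
u = 3, v = 1 ↦ 3  ≥
u = 3, v = 2 ↦ 3  ≥
u = 3, v = 3 ↦ 3  ≥
So 8 of the 16 assignments meet the threshold.

8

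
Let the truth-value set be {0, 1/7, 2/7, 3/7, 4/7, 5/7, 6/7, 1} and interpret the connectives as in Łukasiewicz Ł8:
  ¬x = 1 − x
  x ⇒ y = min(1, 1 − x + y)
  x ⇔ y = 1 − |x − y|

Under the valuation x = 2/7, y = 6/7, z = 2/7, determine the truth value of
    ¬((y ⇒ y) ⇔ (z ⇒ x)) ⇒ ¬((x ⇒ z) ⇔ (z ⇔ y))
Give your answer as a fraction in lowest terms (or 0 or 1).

y ⇒ y = 6/7 ⇒ 6/7 = 1
z ⇒ x = 2/7 ⇒ 2/7 = 1
(y ⇒ y) ⇔ (z ⇒ x) = 1 ⇔ 1 = 1
¬((y ⇒ y) ⇔ (z ⇒ x)) = ¬1 = 0
x ⇒ z = 2/7 ⇒ 2/7 = 1
z ⇔ y = 2/7 ⇔ 6/7 = 3/7
(x ⇒ z) ⇔ (z ⇔ y) = 1 ⇔ 3/7 = 3/7
¬((x ⇒ z) ⇔ (z ⇔ y)) = ¬3/7 = 4/7
¬((y ⇒ y) ⇔ (z ⇒ x)) ⇒ ¬((x ⇒ z) ⇔ (z ⇔ y)) = 0 ⇒ 4/7 = 1

1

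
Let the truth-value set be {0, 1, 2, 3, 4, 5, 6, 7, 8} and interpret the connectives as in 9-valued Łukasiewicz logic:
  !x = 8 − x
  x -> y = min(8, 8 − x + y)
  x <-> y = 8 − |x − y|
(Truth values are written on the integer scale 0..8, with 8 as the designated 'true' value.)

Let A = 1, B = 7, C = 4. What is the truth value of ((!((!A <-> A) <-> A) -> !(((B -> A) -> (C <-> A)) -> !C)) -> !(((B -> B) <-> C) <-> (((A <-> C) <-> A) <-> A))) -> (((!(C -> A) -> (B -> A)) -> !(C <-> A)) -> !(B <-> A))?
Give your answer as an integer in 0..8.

!A = !1 = 7
!A <-> A = 7 <-> 1 = 2
(!A <-> A) <-> A = 2 <-> 1 = 7
!((!A <-> A) <-> A) = !7 = 1
B -> A = 7 -> 1 = 2
C <-> A = 4 <-> 1 = 5
(B -> A) -> (C <-> A) = 2 -> 5 = 8
!C = !4 = 4
((B -> A) -> (C <-> A)) -> !C = 8 -> 4 = 4
!(((B -> A) -> (C <-> A)) -> !C) = !4 = 4
!((!A <-> A) <-> A) -> !(((B -> A) -> (C <-> A)) -> !C) = 1 -> 4 = 8
B -> B = 7 -> 7 = 8
(B -> B) <-> C = 8 <-> 4 = 4
A <-> C = 1 <-> 4 = 5
(A <-> C) <-> A = 5 <-> 1 = 4
((A <-> C) <-> A) <-> A = 4 <-> 1 = 5
((B -> B) <-> C) <-> (((A <-> C) <-> A) <-> A) = 4 <-> 5 = 7
!(((B -> B) <-> C) <-> (((A <-> C) <-> A) <-> A)) = !7 = 1
(!((!A <-> A) <-> A) -> !(((B -> A) -> (C <-> A)) -> !C)) -> !(((B -> B) <-> C) <-> (((A <-> C) <-> A) <-> A)) = 8 -> 1 = 1
C -> A = 4 -> 1 = 5
!(C -> A) = !5 = 3
B -> A = 7 -> 1 = 2
!(C -> A) -> (B -> A) = 3 -> 2 = 7
C <-> A = 4 <-> 1 = 5
!(C <-> A) = !5 = 3
(!(C -> A) -> (B -> A)) -> !(C <-> A) = 7 -> 3 = 4
B <-> A = 7 <-> 1 = 2
!(B <-> A) = !2 = 6
((!(C -> A) -> (B -> A)) -> !(C <-> A)) -> !(B <-> A) = 4 -> 6 = 8
((!((!A <-> A) <-> A) -> !(((B -> A) -> (C <-> A)) -> !C)) -> !(((B -> B) <-> C) <-> (((A <-> C) <-> A) <-> A))) -> (((!(C -> A) -> (B -> A)) -> !(C <-> A)) -> !(B <-> A)) = 1 -> 8 = 8

8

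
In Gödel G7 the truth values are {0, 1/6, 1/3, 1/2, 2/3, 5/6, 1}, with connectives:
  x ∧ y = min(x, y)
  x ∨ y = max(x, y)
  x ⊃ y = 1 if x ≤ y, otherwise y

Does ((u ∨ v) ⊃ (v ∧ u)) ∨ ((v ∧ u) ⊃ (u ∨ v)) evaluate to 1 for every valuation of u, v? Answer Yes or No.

At u = 1, v = 1/2, for instance:
u ∨ v = 1 ∨ 1/2 = 1
v ∧ u = 1/2 ∧ 1 = 1/2
(u ∨ v) ⊃ (v ∧ u) = 1 ⊃ 1/2 = 1/2
(v ∧ u) ⊃ (u ∨ v) = 1/2 ⊃ 1 = 1
((u ∨ v) ⊃ (v ∧ u)) ∨ ((v ∧ u) ⊃ (u ∨ v)) = 1/2 ∨ 1 = 1
and checking the remaining 48 assignments likewise gives ≥ 1 in every case.

Yes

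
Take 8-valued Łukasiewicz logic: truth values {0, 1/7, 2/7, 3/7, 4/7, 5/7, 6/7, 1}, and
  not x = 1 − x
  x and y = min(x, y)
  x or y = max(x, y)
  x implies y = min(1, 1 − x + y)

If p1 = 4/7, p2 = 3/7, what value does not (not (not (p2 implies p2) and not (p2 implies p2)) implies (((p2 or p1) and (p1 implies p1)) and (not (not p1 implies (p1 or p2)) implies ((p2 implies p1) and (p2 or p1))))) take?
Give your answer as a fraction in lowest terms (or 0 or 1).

3/7

p2 implies p2 = 3/7 implies 3/7 = 1
not (p2 implies p2) = not 1 = 0
p2 implies p2 = 3/7 implies 3/7 = 1
not (p2 implies p2) = not 1 = 0
not (p2 implies p2) and not (p2 implies p2) = 0 and 0 = 0
not (not (p2 implies p2) and not (p2 implies p2)) = not 0 = 1
p2 or p1 = 3/7 or 4/7 = 4/7
p1 implies p1 = 4/7 implies 4/7 = 1
(p2 or p1) and (p1 implies p1) = 4/7 and 1 = 4/7
not p1 = not 4/7 = 3/7
p1 or p2 = 4/7 or 3/7 = 4/7
not p1 implies (p1 or p2) = 3/7 implies 4/7 = 1
not (not p1 implies (p1 or p2)) = not 1 = 0
p2 implies p1 = 3/7 implies 4/7 = 1
p2 or p1 = 3/7 or 4/7 = 4/7
(p2 implies p1) and (p2 or p1) = 1 and 4/7 = 4/7
not (not p1 implies (p1 or p2)) implies ((p2 implies p1) and (p2 or p1)) = 0 implies 4/7 = 1
((p2 or p1) and (p1 implies p1)) and (not (not p1 implies (p1 or p2)) implies ((p2 implies p1) and (p2 or p1))) = 4/7 and 1 = 4/7
not (not (p2 implies p2) and not (p2 implies p2)) implies (((p2 or p1) and (p1 implies p1)) and (not (not p1 implies (p1 or p2)) implies ((p2 implies p1) and (p2 or p1)))) = 1 implies 4/7 = 4/7
not (not (not (p2 implies p2) and not (p2 implies p2)) implies (((p2 or p1) and (p1 implies p1)) and (not (not p1 implies (p1 or p2)) implies ((p2 implies p1) and (p2 or p1))))) = not 4/7 = 3/7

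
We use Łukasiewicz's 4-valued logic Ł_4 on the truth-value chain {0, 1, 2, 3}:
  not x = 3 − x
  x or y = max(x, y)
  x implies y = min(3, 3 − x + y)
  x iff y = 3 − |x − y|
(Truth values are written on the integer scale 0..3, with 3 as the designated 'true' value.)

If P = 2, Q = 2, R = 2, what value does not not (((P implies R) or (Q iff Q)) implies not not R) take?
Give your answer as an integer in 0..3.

P implies R = 2 implies 2 = 3
Q iff Q = 2 iff 2 = 3
(P implies R) or (Q iff Q) = 3 or 3 = 3
not R = not 2 = 1
not not R = not 1 = 2
((P implies R) or (Q iff Q)) implies not not R = 3 implies 2 = 2
not (((P implies R) or (Q iff Q)) implies not not R) = not 2 = 1
not not (((P implies R) or (Q iff Q)) implies not not R) = not 1 = 2

2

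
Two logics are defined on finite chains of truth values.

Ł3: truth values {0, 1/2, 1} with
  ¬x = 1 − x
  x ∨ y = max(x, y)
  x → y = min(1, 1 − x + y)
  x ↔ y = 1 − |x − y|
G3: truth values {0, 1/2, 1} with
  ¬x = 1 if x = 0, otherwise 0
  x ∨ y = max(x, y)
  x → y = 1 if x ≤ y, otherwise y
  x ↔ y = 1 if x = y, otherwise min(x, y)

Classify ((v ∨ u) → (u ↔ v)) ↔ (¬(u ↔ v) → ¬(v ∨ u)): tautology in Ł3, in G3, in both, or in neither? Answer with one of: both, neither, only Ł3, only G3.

only Ł3

In Ł3: every assignment gives 1 — tautology.
In G3: at u = 1/2, v = 1 the value is 1/2 — not a tautology.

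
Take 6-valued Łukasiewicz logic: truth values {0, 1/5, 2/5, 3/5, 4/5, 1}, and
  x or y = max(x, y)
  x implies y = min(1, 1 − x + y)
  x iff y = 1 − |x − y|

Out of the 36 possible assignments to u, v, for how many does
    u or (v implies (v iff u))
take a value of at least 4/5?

30

value 1: 27 assignments (counts)
value 4/5: 3 assignments (counts)
value 3/5: 2 assignments
value 2/5: 2 assignments
value 1/5: 1 assignment
value 0: 1 assignment
So 30 of the 36 assignments meet the threshold.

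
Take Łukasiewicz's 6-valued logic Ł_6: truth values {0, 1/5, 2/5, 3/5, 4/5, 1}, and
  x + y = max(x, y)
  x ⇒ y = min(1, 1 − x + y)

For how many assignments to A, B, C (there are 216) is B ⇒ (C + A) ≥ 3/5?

202

value 1: 161 assignments (counts)
value 4/5: 25 assignments (counts)
value 3/5: 16 assignments (counts)
value 2/5: 9 assignments
value 1/5: 4 assignments
value 0: 1 assignment
So 202 of the 216 assignments meet the threshold.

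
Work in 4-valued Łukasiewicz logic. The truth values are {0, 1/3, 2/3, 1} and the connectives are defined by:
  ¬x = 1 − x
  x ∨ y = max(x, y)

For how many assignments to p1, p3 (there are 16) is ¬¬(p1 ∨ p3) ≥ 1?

p1 = 0, p3 = 0 ↦ 0  <
p1 = 0, p3 = 1/3 ↦ 1/3  <
p1 = 0, p3 = 2/3 ↦ 2/3  <
p1 = 0, p3 = 1 ↦ 1  ≥
p1 = 1/3, p3 = 0 ↦ 1/3  <
p1 = 1/3, p3 = 1/3 ↦ 1/3  <
p1 = 1/3, p3 = 2/3 ↦ 2/3  <
p1 = 1/3, p3 = 1 ↦ 1  ≥
p1 = 2/3, p3 = 0 ↦ 2/3  <
p1 = 2/3, p3 = 1/3 ↦ 2/3  <
p1 = 2/3, p3 = 2/3 ↦ 2/3  <
p1 = 2/3, p3 = 1 ↦ 1  ≥
p1 = 1, p3 = 0 ↦ 1  ≥
p1 = 1, p3 = 1/3 ↦ 1  ≥
p1 = 1, p3 = 2/3 ↦ 1  ≥
p1 = 1, p3 = 1 ↦ 1  ≥
So 7 of the 16 assignments meet the threshold.

7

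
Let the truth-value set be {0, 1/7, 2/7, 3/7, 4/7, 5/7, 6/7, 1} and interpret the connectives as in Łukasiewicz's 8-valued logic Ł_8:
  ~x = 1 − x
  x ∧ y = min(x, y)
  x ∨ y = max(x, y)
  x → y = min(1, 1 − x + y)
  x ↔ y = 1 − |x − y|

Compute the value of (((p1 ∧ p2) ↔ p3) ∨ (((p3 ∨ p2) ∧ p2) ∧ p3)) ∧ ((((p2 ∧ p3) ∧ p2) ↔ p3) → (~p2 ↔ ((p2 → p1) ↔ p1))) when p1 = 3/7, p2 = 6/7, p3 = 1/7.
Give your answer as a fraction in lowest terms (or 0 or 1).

p1 ∧ p2 = 3/7 ∧ 6/7 = 3/7
(p1 ∧ p2) ↔ p3 = 3/7 ↔ 1/7 = 5/7
p3 ∨ p2 = 1/7 ∨ 6/7 = 6/7
(p3 ∨ p2) ∧ p2 = 6/7 ∧ 6/7 = 6/7
((p3 ∨ p2) ∧ p2) ∧ p3 = 6/7 ∧ 1/7 = 1/7
((p1 ∧ p2) ↔ p3) ∨ (((p3 ∨ p2) ∧ p2) ∧ p3) = 5/7 ∨ 1/7 = 5/7
p2 ∧ p3 = 6/7 ∧ 1/7 = 1/7
(p2 ∧ p3) ∧ p2 = 1/7 ∧ 6/7 = 1/7
((p2 ∧ p3) ∧ p2) ↔ p3 = 1/7 ↔ 1/7 = 1
~p2 = ~6/7 = 1/7
p2 → p1 = 6/7 → 3/7 = 4/7
(p2 → p1) ↔ p1 = 4/7 ↔ 3/7 = 6/7
~p2 ↔ ((p2 → p1) ↔ p1) = 1/7 ↔ 6/7 = 2/7
(((p2 ∧ p3) ∧ p2) ↔ p3) → (~p2 ↔ ((p2 → p1) ↔ p1)) = 1 → 2/7 = 2/7
(((p1 ∧ p2) ↔ p3) ∨ (((p3 ∨ p2) ∧ p2) ∧ p3)) ∧ ((((p2 ∧ p3) ∧ p2) ↔ p3) → (~p2 ↔ ((p2 → p1) ↔ p1))) = 5/7 ∧ 2/7 = 2/7

2/7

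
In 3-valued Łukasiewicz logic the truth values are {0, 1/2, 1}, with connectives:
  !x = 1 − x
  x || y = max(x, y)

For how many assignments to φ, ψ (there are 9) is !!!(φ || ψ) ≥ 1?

φ = 0, ψ = 0 ↦ 1  ≥
φ = 0, ψ = 1/2 ↦ 1/2  <
φ = 0, ψ = 1 ↦ 0  <
φ = 1/2, ψ = 0 ↦ 1/2  <
φ = 1/2, ψ = 1/2 ↦ 1/2  <
φ = 1/2, ψ = 1 ↦ 0  <
φ = 1, ψ = 0 ↦ 0  <
φ = 1, ψ = 1/2 ↦ 0  <
φ = 1, ψ = 1 ↦ 0  <
So 1 of the 9 assignments meets the threshold.

1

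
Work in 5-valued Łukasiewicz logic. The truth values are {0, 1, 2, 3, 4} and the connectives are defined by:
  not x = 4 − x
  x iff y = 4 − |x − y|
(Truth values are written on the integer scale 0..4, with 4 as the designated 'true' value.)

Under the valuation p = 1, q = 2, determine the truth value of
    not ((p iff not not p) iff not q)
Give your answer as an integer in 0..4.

not p = not 1 = 3
not not p = not 3 = 1
p iff not not p = 1 iff 1 = 4
not q = not 2 = 2
(p iff not not p) iff not q = 4 iff 2 = 2
not ((p iff not not p) iff not q) = not 2 = 2

2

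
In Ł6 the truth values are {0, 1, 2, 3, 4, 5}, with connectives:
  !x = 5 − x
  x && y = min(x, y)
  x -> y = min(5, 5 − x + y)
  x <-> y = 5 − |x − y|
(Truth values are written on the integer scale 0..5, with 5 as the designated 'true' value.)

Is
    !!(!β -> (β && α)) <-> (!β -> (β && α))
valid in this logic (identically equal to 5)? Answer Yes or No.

Yes

At α = 2, β = 2, for instance:
!β = !2 = 3
β && α = 2 && 2 = 2
!β -> (β && α) = 3 -> 2 = 4
!(!β -> (β && α)) = !4 = 1
!!(!β -> (β && α)) = !1 = 4
!!(!β -> (β && α)) <-> (!β -> (β && α)) = 4 <-> 4 = 5
and checking the remaining 35 assignments likewise gives ≥ 5 in every case.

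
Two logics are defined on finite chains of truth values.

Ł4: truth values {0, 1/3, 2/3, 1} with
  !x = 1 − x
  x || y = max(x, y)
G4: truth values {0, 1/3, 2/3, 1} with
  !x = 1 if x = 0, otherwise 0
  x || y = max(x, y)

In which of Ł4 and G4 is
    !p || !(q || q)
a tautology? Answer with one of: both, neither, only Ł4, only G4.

In Ł4: at p = 1/3, q = 1/3 the value is 2/3 — not a tautology.
In G4: at p = 1/3, q = 1/3 the value is 0 — not a tautology.

neither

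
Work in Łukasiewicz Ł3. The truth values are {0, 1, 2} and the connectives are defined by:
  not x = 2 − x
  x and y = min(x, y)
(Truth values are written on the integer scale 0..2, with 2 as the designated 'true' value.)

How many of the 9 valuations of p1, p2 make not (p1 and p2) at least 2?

5

p1 = 0, p2 = 0 ↦ 2  ≥
p1 = 0, p2 = 1 ↦ 2  ≥
p1 = 0, p2 = 2 ↦ 2  ≥
p1 = 1, p2 = 0 ↦ 2  ≥
p1 = 1, p2 = 1 ↦ 1  <
p1 = 1, p2 = 2 ↦ 1  <
p1 = 2, p2 = 0 ↦ 2  ≥
p1 = 2, p2 = 1 ↦ 1  <
p1 = 2, p2 = 2 ↦ 0  <
So 5 of the 9 assignments meet the threshold.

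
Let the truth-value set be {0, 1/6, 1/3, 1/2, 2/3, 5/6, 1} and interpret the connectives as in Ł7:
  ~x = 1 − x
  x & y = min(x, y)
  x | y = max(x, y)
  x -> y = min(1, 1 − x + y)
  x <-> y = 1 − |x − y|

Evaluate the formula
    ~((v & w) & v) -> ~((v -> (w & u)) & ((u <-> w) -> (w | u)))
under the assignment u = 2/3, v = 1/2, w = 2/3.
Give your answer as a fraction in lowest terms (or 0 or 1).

v & w = 1/2 & 2/3 = 1/2
(v & w) & v = 1/2 & 1/2 = 1/2
~((v & w) & v) = ~1/2 = 1/2
w & u = 2/3 & 2/3 = 2/3
v -> (w & u) = 1/2 -> 2/3 = 1
u <-> w = 2/3 <-> 2/3 = 1
w | u = 2/3 | 2/3 = 2/3
(u <-> w) -> (w | u) = 1 -> 2/3 = 2/3
(v -> (w & u)) & ((u <-> w) -> (w | u)) = 1 & 2/3 = 2/3
~((v -> (w & u)) & ((u <-> w) -> (w | u))) = ~2/3 = 1/3
~((v & w) & v) -> ~((v -> (w & u)) & ((u <-> w) -> (w | u))) = 1/2 -> 1/3 = 5/6

5/6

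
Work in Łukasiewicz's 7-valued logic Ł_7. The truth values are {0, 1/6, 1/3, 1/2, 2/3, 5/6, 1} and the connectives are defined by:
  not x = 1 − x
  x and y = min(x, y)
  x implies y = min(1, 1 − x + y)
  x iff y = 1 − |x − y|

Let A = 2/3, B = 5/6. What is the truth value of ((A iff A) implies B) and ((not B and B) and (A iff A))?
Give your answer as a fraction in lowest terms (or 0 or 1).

A iff A = 2/3 iff 2/3 = 1
(A iff A) implies B = 1 implies 5/6 = 5/6
not B = not 5/6 = 1/6
not B and B = 1/6 and 5/6 = 1/6
A iff A = 2/3 iff 2/3 = 1
(not B and B) and (A iff A) = 1/6 and 1 = 1/6
((A iff A) implies B) and ((not B and B) and (A iff A)) = 5/6 and 1/6 = 1/6

1/6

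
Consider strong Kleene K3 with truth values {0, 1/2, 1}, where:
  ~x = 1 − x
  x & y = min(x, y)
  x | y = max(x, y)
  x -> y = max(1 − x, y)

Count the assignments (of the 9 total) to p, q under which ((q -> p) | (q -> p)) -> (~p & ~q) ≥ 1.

2

p = 0, q = 0 ↦ 1  ≥
p = 0, q = 1/2 ↦ 1/2  <
p = 0, q = 1 ↦ 1  ≥
p = 1/2, q = 0 ↦ 1/2  <
p = 1/2, q = 1/2 ↦ 1/2  <
p = 1/2, q = 1 ↦ 1/2  <
p = 1, q = 0 ↦ 0  <
p = 1, q = 1/2 ↦ 0  <
p = 1, q = 1 ↦ 0  <
So 2 of the 9 assignments meet the threshold.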